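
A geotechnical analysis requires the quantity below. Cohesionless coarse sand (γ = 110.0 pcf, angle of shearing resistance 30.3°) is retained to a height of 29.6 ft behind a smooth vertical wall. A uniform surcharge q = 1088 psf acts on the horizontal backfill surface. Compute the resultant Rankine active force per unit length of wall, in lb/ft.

K_a = tan²(45° − φ/2) = 0.3293.
Soil triangle: ½ K_a γ H² = 0.5×0.3293×110.0×29.6² = 15870 lb/ft.
Surcharge rectangle: K_a q H = 0.3293×1088×29.6 = 10610 lb/ft.
Total = 15870 + 10610 = 26480 lb/ft.

26500 lb/ft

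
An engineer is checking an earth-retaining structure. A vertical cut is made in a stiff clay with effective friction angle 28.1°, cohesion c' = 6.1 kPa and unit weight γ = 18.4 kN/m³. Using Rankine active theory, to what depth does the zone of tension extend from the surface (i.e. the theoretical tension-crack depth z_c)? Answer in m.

1.11 m

K_a = tan²(45° − 28.1°/2) = 0.3596; √K_a = 0.5997.
The active pressure is zero where K_a γ z = 2c√K_a, so z_c = 2c/(γ√K_a) = 2×6.1/(18.4×0.5997) = 1.106 m.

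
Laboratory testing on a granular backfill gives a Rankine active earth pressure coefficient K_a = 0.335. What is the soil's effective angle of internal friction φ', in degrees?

K_a = tan²(45° − φ/2) ⇒ 45° − φ/2 = arctan(√0.335) = 30.06°.
φ = 2(45° − 30.06°) = 29.88°.

29.9°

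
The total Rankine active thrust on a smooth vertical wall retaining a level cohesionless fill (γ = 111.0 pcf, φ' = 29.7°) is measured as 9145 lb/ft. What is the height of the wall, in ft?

K_a = 0.3374. P_a = ½ K_a γ H² ⇒ H = √(2P_a/(K_a γ)).
H = √(2×9145/(0.3374×111.0)) = 22.10 ft.

22.1 ft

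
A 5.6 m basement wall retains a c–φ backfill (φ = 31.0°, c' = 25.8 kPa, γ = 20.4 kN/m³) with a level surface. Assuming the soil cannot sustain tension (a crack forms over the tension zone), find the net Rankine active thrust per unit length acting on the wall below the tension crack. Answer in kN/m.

K_a = 0.3201; √K_a = 0.5658.
Tension-crack depth z_c = 2c/(γ√K_a) = 2×25.8/(20.4×0.5658) = 4.471 m.
σ_a at base = K_a γ H − 2c√K_a = 0.3201×20.4×5.6 − 2×25.8×0.5658 = 7.374 kPa.
P_a = ½ × 7.374 × (H − z_c) = 0.5×7.374×1.129 = 4.164 kN/m.

4.16 kN/m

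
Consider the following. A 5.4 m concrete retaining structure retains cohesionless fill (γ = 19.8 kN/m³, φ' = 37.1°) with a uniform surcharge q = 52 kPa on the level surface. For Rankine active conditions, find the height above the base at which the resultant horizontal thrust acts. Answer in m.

K_a = 0.2475.
Triangular part P₁ = ½K_aγH² = 71.45 at H/3 = 1.800 m; rectangular part P₂ = K_a q H = 69.50 at H/2 = 2.700 m.
ȳ = (P₁·1.800 + P₂·2.700)/(P₁+P₂) = 2.244 m.

2.24 m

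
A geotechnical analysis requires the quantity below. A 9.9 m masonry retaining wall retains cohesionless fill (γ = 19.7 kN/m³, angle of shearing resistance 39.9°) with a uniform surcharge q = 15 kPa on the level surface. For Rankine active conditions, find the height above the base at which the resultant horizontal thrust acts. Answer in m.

3.52 m

K_a = 0.2184.
Triangular part P₁ = ½K_aγH² = 210.9 at H/3 = 3.300 m; rectangular part P₂ = K_a q H = 32.44 at H/2 = 4.950 m.
ȳ = (P₁·3.300 + P₂·4.950)/(P₁+P₂) = 3.520 m.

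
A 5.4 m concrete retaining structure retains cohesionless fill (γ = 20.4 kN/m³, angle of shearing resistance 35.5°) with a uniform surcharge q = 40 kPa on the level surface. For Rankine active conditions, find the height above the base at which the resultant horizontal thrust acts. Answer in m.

K_a = 0.2653.
Triangular part P₁ = ½K_aγH² = 78.90 at H/3 = 1.800 m; rectangular part P₂ = K_a q H = 57.30 at H/2 = 2.700 m.
ȳ = (P₁·1.800 + P₂·2.700)/(P₁+P₂) = 2.179 m.

2.18 m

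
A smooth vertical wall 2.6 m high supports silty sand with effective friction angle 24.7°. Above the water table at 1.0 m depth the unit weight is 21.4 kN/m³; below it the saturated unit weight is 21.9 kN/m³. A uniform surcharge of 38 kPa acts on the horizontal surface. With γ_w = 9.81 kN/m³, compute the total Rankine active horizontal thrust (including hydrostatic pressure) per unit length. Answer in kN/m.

77.9 kN/m

K_a = tan²(45° − φ/2) = 0.4106.
γ' = 21.9 − 9.81 = 12.09 kN/m³. h₂ = H − d_w = 1.6 m.
σ'_h: at surface K_a·q = 15.60; at WT K_a(q+γd_w) = 24.39; at base K_a(q+γd_w+γ'h₂) = 32.33 kPa.
P₁ = ½(15.60+24.39)×1.0 = 19.99; P₂ = ½(24.39+32.33)×1.6 = 45.37; P_w = ½γ_w h₂² = 12.56.
Total = 19.99+45.37+12.56 = 77.93 kN/m.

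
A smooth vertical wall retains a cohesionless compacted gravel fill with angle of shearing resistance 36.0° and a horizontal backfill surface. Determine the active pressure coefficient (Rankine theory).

0.260

K_a = tan²(45° − φ/2) = tan²(27.00°) = 0.2596.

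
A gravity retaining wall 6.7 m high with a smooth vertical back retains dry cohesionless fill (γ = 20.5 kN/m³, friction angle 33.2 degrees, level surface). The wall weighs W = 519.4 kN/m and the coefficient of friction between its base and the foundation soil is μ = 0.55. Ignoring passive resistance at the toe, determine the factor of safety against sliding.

K_a = tan²(45° − 33.2°/2) = 0.2924.
P_a = ½K_aγH² = 0.5×0.2924×20.5×6.7² = 134.5 kN/m, acting at H/3 = 2.233 m above the base.
FS_sliding = μW / P_a = 0.55×519.4 / 134.5 = 2.124.

2.12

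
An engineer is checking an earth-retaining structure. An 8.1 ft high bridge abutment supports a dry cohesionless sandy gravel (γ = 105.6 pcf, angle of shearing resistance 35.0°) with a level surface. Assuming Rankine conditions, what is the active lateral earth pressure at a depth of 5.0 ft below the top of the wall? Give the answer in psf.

143 psf

K_a = (1 − sin φ)/(1 + sin φ) = 0.2710.
σ_h = K_a γ z = 0.2710 × 105.6 × 5.0 = 143.1 psf.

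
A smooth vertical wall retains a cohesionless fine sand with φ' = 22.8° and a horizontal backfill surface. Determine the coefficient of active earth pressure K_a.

0.441

K_a = (1 − sin φ)/(1 + sin φ) = (1 − sin 22.8°)/(1 + sin 22.8°) = 0.4414.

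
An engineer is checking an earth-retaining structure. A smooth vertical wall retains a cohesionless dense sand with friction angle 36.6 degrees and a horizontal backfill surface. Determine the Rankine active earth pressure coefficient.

0.253

K_a = (1 − sin φ)/(1 + sin φ) = (1 − sin 36.6°)/(1 + sin 36.6°) = 0.2530.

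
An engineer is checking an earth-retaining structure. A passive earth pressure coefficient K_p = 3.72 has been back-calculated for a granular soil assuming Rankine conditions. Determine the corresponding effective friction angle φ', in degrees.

K_p = (1+sin φ)/(1−sin φ) ⇒ sin φ = (K_p − 1)/(K_p + 1) = 0.5763.
φ = arcsin(0.5763) = 35.19°.

35.2°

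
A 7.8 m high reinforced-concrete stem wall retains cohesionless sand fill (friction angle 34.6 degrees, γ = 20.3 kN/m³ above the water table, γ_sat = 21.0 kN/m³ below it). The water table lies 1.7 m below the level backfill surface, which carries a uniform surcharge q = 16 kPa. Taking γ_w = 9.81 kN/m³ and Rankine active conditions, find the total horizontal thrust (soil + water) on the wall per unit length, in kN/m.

K_a = tan²(45° − φ/2) = 0.2756.
γ' = 21.0 − 9.81 = 11.19 kN/m³. h₂ = H − d_w = 6.1 m.
σ'_h: at surface K_a·q = 4.410; at WT K_a(q+γd_w) = 13.92; at base K_a(q+γd_w+γ'h₂) = 32.74 kPa.
P₁ = ½(4.410+13.92)×1.7 = 15.58; P₂ = ½(13.92+32.74)×6.1 = 142.3; P_w = ½γ_w h₂² = 182.5.
Total = 15.58+142.3+182.5 = 340.4 kN/m.

340 kN/m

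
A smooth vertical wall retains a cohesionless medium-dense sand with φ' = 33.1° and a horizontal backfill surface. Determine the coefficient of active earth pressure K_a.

K_a = (1 − sin φ)/(1 + sin φ) = (1 − sin 33.1°)/(1 + sin 33.1°) = 0.2936.

0.294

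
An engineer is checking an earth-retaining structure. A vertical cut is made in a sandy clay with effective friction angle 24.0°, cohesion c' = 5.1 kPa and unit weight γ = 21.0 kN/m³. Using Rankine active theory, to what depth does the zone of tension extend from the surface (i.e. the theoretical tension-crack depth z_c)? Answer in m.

0.748 m

K_a = tan²(45° − 24.0°/2) = 0.4217; √K_a = 0.6494.
The active pressure is zero where K_a γ z = 2c√K_a, so z_c = 2c/(γ√K_a) = 2×5.1/(21.0×0.6494) = 0.7479 m.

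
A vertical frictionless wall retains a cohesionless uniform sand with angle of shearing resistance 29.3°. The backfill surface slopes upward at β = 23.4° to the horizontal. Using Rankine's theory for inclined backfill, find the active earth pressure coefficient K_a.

0.482

K_a = cos β · (cos β − √(cos²β − cos²φ)) / (cos β + √(cos²β − cos²φ)).
cos β = 0.9178, cos φ = 0.8721, √(cos²β − cos²φ) = 0.2860.
K_a = 0.9178 × (0.9178 − 0.2860)/(0.9178 + 0.2860) = 0.4817.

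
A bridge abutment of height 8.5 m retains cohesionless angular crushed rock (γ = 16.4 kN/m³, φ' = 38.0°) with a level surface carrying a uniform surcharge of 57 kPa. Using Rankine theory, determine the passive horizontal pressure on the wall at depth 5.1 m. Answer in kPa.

K_p = (1 + sin φ)/(1 − sin φ) = 4.204.
σ_v = γz + q = 16.4 × 5.1 + 57 = 140.6 kPa.
σ_h = K_p σ_v = 4.204 × 140.6 = 591.2 kPa.

591 kPa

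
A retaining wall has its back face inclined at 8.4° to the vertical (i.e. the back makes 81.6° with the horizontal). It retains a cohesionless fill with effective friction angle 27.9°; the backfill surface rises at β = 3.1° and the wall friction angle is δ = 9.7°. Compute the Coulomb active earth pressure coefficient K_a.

0.413

K_a = sin²(α+φ) / [sin²α · sin(α−δ) · (1 + √{sin(φ+δ)sin(φ−β) / (sin(α−δ)sin(α+β))})²].
With α = 81.6°, φ = 27.9°, δ = 9.7°, β = 3.1°: K_a = 0.4134.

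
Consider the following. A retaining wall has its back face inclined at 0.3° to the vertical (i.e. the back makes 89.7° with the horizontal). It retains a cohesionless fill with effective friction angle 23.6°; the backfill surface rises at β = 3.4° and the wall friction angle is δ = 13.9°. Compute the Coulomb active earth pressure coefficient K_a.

0.405

K_a = sin²(α+φ) / [sin²α · sin(α−δ) · (1 + √{sin(φ+δ)sin(φ−β) / (sin(α−δ)sin(α+β))})²].
With α = 89.7°, φ = 23.6°, δ = 13.9°, β = 3.4°: K_a = 0.4049.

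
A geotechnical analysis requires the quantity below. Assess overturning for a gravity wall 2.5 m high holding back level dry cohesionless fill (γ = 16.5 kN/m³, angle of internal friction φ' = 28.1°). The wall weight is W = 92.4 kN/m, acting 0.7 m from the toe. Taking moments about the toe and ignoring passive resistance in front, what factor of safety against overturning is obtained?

K_a = tan²(45° − 28.1°/2) = 0.3596.
P_a = ½K_aγH² = 0.5×0.3596×16.5×2.5² = 18.54 kN/m, acting at H/3 = 0.8333 m above the base.
Overturning moment M_o = P_a × H/3 = 18.54 × 0.8333 = 15.45.
Resisting moment M_r = W × 0.7 = 92.4 × 0.7 = 64.68.
FS_overturning = M_r/M_o = 64.68/15.45 = 4.186.

4.19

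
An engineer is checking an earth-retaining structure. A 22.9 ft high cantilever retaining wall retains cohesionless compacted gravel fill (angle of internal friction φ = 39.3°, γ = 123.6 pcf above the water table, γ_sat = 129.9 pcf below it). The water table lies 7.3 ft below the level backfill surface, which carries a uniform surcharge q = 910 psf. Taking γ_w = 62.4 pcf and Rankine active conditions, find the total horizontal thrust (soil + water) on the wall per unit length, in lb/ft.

K_a = tan²(45° − φ/2) = 0.2245.
γ' = 129.9 − 62.4 = 67.50 pcf. h₂ = H − d_w = 15.6 ft.
σ'_h: at surface K_a·q = 204.3; at WT K_a(q+γd_w) = 406.8; at base K_a(q+γd_w+γ'h₂) = 643.1 psf.
P₁ = ½(204.3+406.8)×7.3 = 2230; P₂ = ½(406.8+643.1)×15.6 = 8189; P_w = ½γ_w h₂² = 7593.
Total = 2230+8189+7593 = 18010 lb/ft.

18000 lb/ft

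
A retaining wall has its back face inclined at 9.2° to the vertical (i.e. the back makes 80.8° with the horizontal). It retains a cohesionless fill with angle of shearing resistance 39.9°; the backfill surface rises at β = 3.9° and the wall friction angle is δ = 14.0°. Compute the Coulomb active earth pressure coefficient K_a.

0.279

K_a = sin²(α+φ) / [sin²α · sin(α−δ) · (1 + √{sin(φ+δ)sin(φ−β) / (sin(α−δ)sin(α+β))})²].
With α = 80.8°, φ = 39.9°, δ = 14.0°, β = 3.9°: K_a = 0.2789.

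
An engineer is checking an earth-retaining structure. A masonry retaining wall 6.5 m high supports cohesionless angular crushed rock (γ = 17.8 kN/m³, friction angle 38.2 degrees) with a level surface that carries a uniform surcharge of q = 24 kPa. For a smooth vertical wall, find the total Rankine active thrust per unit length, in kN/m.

125 kN/m

K_a = tan²(45° − φ/2) = 0.2358.
Soil triangle: ½ K_a γ H² = 0.5×0.2358×17.8×6.5² = 88.66 kN/m.
Surcharge rectangle: K_a q H = 0.2358×24×6.5 = 36.78 kN/m.
Total = 88.66 + 36.78 = 125.4 kN/m.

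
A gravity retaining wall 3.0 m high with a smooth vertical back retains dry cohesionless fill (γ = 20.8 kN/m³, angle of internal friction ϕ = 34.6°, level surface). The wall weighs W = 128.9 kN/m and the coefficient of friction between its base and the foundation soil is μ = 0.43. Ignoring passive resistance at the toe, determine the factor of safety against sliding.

2.15

K_a = tan²(45° − 34.6°/2) = 0.2756.
P_a = ½K_aγH² = 0.5×0.2756×20.8×3.0² = 25.80 kN/m, acting at H/3 = 1.000 m above the base.
FS_sliding = μW / P_a = 0.43×128.9 / 25.80 = 2.148.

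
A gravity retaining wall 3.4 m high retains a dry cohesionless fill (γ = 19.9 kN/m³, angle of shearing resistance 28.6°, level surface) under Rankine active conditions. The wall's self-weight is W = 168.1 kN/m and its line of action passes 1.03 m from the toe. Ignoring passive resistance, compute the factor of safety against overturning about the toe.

3.77

K_a = tan²(45° − 28.6°/2) = 0.3525.
P_a = ½K_aγH² = 0.5×0.3525×19.9×3.4² = 40.55 kN/m, acting at H/3 = 1.133 m above the base.
Overturning moment M_o = P_a × H/3 = 40.55 × 1.133 = 45.96.
Resisting moment M_r = W × 1.03 = 168.1 × 1.03 = 173.1.
FS_overturning = M_r/M_o = 173.1/45.96 = 3.767.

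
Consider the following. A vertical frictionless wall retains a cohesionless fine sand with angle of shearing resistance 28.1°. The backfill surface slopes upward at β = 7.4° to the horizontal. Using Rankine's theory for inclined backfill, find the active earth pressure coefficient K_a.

0.370

K_a = cos β · (cos β − √(cos²β − cos²φ)) / (cos β + √(cos²β − cos²φ)).
cos β = 0.9917, cos φ = 0.8821, √(cos²β − cos²φ) = 0.4531.
K_a = 0.9917 × (0.9917 − 0.4531)/(0.9917 + 0.4531) = 0.3697.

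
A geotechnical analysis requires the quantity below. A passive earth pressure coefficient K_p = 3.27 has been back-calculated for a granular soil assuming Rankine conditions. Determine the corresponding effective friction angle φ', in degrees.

K_p = (1+sin φ)/(1−sin φ) ⇒ sin φ = (K_p − 1)/(K_p + 1) = 0.5316.
φ = arcsin(0.5316) = 32.11°.

32.1°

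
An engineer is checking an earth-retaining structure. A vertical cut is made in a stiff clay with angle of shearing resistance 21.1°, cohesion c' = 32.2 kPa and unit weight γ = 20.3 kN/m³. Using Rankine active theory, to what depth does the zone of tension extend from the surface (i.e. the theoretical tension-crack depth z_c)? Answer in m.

4.62 m

K_a = tan²(45° − 21.1°/2) = 0.4706; √K_a = 0.6860.
The active pressure is zero where K_a γ z = 2c√K_a, so z_c = 2c/(γ√K_a) = 2×32.2/(20.3×0.6860) = 4.625 m.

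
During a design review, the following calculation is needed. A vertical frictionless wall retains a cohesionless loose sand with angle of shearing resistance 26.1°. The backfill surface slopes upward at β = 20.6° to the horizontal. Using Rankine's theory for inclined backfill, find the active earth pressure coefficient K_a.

K_a = cos β · (cos β − √(cos²β − cos²φ)) / (cos β + √(cos²β − cos²φ)).
cos β = 0.9361, cos φ = 0.8980, √(cos²β − cos²φ) = 0.2641.
K_a = 0.9361 × (0.9361 − 0.2641)/(0.9361 + 0.2641) = 0.5241.

0.524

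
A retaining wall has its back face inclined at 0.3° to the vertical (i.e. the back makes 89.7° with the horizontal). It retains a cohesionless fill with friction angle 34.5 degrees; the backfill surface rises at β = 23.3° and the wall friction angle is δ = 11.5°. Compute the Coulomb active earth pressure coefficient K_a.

K_a = sin²(α+φ) / [sin²α · sin(α−δ) · (1 + √{sin(φ+δ)sin(φ−β) / (sin(α−δ)sin(α+β))})²].
With α = 89.7°, φ = 34.5°, δ = 11.5°, β = 23.3°: K_a = 0.3597.

0.360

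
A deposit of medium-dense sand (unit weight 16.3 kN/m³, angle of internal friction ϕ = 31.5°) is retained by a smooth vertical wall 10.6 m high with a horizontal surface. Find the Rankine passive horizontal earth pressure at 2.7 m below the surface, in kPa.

140 kPa

K_p = (1 + sin φ)/(1 − sin φ) = 3.188.
σ_h = K_p γ z = 3.188 × 16.3 × 2.7 = 140.3 kPa.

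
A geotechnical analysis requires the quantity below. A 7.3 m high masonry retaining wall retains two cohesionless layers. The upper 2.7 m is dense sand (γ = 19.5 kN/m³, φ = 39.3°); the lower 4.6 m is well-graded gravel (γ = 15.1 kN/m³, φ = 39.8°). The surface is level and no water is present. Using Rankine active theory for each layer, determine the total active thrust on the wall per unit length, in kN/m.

104 kN/m

K_a1 = tan²(45°−39.3°/2) = 0.2245; K_a2 = tan²(45°−39.8°/2) = 0.2194.
Layer 1: σ at base = K_a1 γ₁ h₁ = 11.82 kPa; P₁ = ½×11.82×2.7 = 15.95.
Layer 2: σ_v at top = γ₁h₁ = 52.65; σ_h top = K_a2×52.65 = 11.55; σ_h base = K_a2×(52.65+15.1×4.6) = 26.79.
P₂ = ½(11.55+26.79)×4.6 = 88.20. Total P_a = 15.95+88.20 = 104.2 kN/m.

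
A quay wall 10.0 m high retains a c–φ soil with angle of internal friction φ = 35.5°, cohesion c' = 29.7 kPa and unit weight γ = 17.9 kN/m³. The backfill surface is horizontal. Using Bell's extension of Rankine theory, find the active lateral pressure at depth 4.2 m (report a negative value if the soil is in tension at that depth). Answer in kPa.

-10.7 kPa

K_a = (1 − sin φ)/(1 + sin φ) = 0.2653.
σ_a = K_a γ z − 2c√K_a = 0.2653×17.9×4.2 − 2×29.7×0.5150 = -10.65 kPa.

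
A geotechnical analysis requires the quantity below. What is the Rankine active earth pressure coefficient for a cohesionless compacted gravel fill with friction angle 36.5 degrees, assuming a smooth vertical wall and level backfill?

0.254

K_a = tan²(45° − φ/2) = tan²(26.75°) = 0.2541.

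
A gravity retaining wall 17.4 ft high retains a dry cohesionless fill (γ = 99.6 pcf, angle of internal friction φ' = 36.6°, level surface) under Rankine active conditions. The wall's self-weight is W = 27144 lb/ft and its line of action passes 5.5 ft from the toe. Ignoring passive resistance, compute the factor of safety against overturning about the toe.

K_a = tan²(45° − 36.6°/2) = 0.2530.
P_a = ½K_aγH² = 0.5×0.2530×99.6×17.4² = 3814 lb/ft, acting at H/3 = 5.800 ft above the base.
Overturning moment M_o = P_a × H/3 = 3814 × 5.800 = 22120.
Resisting moment M_r = W × 5.5 = 27144 × 5.5 = 149300.
FS_overturning = M_r/M_o = 149300/22120 = 6.749.

6.75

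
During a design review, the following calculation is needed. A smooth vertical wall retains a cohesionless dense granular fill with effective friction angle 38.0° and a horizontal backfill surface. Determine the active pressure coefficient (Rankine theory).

0.238

K_a = (1 − sin φ)/(1 + sin φ) = (1 − sin 38.0°)/(1 + sin 38.0°) = 0.2379.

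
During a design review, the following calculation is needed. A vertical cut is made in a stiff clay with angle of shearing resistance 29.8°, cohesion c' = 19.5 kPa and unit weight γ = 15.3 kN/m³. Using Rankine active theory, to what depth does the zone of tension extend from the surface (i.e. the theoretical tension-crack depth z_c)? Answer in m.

4.40 m

K_a = tan²(45° − 29.8°/2) = 0.3360; √K_a = 0.5797.
The active pressure is zero where K_a γ z = 2c√K_a, so z_c = 2c/(γ√K_a) = 2×19.5/(15.3×0.5797) = 4.397 m.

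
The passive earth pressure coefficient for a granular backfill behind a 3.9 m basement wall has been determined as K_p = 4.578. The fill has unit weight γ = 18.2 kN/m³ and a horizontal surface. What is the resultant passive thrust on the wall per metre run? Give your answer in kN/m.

634 kN/m

P = ½ K_p γ H² = 0.5 × 4.578 × 18.2 × 3.9² = 633.6 kN/m.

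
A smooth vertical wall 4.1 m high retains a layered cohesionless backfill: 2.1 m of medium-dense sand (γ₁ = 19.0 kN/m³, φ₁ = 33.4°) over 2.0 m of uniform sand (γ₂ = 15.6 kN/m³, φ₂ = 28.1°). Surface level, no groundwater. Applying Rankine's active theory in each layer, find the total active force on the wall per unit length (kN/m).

52.1 kN/m

K_a1 = tan²(45°−33.4°/2) = 0.2899; K_a2 = tan²(45°−28.1°/2) = 0.3596.
Layer 1: σ at base = K_a1 γ₁ h₁ = 11.57 kPa; P₁ = ½×11.57×2.1 = 12.15.
Layer 2: σ_v at top = γ₁h₁ = 39.90; σ_h top = K_a2×39.90 = 14.35; σ_h base = K_a2×(39.90+15.6×2.0) = 25.57.
P₂ = ½(14.35+25.57)×2.0 = 39.92. Total P_a = 12.15+39.92 = 52.06 kN/m.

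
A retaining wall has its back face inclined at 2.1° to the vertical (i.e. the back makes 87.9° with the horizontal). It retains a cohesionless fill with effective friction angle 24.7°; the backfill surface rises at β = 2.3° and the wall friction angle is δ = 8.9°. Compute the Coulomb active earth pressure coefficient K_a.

0.406

K_a = sin²(α+φ) / [sin²α · sin(α−δ) · (1 + √{sin(φ+δ)sin(φ−β) / (sin(α−δ)sin(α+β))})²].
With α = 87.9°, φ = 24.7°, δ = 8.9°, β = 2.3°: K_a = 0.4059.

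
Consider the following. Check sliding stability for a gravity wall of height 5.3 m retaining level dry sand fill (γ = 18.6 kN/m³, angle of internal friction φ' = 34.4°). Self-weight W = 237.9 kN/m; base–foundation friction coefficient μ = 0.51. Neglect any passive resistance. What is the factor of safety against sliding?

K_a = tan²(45° − 34.4°/2) = 0.2780.
P_a = ½K_aγH² = 0.5×0.2780×18.6×5.3² = 72.62 kN/m, acting at H/3 = 1.767 m above the base.
FS_sliding = μW / P_a = 0.51×237.9 / 72.62 = 1.671.

1.67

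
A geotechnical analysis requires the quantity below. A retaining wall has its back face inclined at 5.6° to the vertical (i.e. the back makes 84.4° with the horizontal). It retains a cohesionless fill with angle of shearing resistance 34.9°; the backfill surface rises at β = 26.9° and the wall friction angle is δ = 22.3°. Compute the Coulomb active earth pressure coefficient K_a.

K_a = sin²(α+φ) / [sin²α · sin(α−δ) · (1 + √{sin(φ+δ)sin(φ−β) / (sin(α−δ)sin(α+β))})²].
With α = 84.4°, φ = 34.9°, δ = 22.3°, β = 26.9°: K_a = 0.4582.

0.458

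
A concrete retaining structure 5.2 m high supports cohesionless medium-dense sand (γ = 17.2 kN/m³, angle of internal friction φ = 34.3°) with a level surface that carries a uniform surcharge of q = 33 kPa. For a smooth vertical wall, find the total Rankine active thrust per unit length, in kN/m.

113 kN/m

K_a = tan²(45° − φ/2) = 0.2792.
Soil triangle: ½ K_a γ H² = 0.5×0.2792×17.2×5.2² = 64.92 kN/m.
Surcharge rectangle: K_a q H = 0.2792×33×5.2 = 47.90 kN/m.
Total = 64.92 + 47.90 = 112.8 kN/m.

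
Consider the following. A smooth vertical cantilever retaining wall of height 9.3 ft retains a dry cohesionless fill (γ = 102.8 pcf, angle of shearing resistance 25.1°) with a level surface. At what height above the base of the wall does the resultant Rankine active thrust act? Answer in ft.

K_a = 0.4043.
The pressure distribution is triangular, so the resultant acts at H/3 above the base = 9.3/3 = 3.100 ft.

3.10 ft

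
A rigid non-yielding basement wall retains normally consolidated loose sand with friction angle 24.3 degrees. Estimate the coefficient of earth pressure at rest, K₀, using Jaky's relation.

K₀ = 1 − sin φ' = 1 − sin 24.3° = 0.5885.

0.588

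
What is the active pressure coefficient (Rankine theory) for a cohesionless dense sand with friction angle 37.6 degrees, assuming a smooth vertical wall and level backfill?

K_a = (1 − sin φ)/(1 + sin φ) = (1 − sin 37.6°)/(1 + sin 37.6°) = 0.2421.

0.242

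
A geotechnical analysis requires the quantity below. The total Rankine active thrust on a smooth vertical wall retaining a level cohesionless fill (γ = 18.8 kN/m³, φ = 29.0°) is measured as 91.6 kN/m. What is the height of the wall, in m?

K_a = 0.3470. P_a = ½ K_a γ H² ⇒ H = √(2P_a/(K_a γ)).
H = √(2×91.6/(0.3470×18.8)) = 5.300 m.

5.30 m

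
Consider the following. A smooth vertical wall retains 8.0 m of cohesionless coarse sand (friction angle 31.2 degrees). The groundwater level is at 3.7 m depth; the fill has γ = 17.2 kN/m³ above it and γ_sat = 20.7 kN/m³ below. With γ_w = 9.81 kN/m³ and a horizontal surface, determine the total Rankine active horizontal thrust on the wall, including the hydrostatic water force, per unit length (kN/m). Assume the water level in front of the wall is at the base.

247 kN/m

K_a = tan²(45° − φ/2) = 0.3175.
γ' = 20.7 − 9.81 = 10.89 kN/m³. Depth below WT = 4.3 m.
σ'_h at WT = K_a γ d_w = 20.21 kPa; at base = 20.21 + K_a γ' × 4.3 = 35.07 kPa.
P₁ (0–3.7 m) = ½×20.21×3.7 = 37.38. P₂ (3.7–8.0 m) = ½(20.21+35.07)×4.3 = 118.8.
P_w = ½ γ_w h₂² = 0.5×9.81×4.3² = 90.69. Total = 37.38+118.8+90.69 = 246.9 kN/m.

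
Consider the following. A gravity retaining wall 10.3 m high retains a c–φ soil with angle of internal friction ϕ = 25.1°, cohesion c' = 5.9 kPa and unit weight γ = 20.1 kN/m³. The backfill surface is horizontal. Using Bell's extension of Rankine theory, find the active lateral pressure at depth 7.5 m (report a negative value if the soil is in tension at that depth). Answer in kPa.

53.4 kPa

K_a = (1 − sin φ)/(1 + sin φ) = 0.4043.
σ_a = K_a γ z − 2c√K_a = 0.4043×20.1×7.5 − 2×5.9×0.6358 = 53.44 kPa.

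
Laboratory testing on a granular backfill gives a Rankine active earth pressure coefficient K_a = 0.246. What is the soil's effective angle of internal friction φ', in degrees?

K_a = tan²(45° − φ/2) ⇒ 45° − φ/2 = arctan(√0.246) = 26.38°.
φ = 2(45° − 26.38°) = 37.24°.

37.2°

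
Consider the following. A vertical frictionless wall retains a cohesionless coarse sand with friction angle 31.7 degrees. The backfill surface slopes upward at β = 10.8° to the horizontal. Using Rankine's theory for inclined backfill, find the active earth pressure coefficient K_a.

K_a = cos β · (cos β − √(cos²β − cos²φ)) / (cos β + √(cos²β − cos²φ)).
cos β = 0.9823, cos φ = 0.8508, √(cos²β − cos²φ) = 0.4909.
K_a = 0.9823 × (0.9823 − 0.4909)/(0.9823 + 0.4909) = 0.3276.

0.328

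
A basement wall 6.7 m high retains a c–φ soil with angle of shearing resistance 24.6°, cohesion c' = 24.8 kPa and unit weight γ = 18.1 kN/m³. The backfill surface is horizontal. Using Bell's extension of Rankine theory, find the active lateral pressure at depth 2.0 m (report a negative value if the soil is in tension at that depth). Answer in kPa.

K_a = (1 − sin φ)/(1 + sin φ) = 0.4121.
σ_a = K_a γ z − 2c√K_a = 0.4121×18.1×2.0 − 2×24.8×0.6420 = -16.92 kPa.

-16.9 kPa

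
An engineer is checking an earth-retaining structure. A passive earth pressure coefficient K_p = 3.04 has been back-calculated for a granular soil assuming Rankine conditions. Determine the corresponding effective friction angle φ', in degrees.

30.3°

K_p = (1+sin φ)/(1−sin φ) ⇒ sin φ = (K_p − 1)/(K_p + 1) = 0.5050.
φ = arcsin(0.5050) = 30.33°.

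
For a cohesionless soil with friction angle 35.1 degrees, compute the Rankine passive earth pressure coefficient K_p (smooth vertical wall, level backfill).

3.71

K_p = (1 + sin φ)/(1 − sin φ) = tan²(45° + 35.1°/2) = 3.706.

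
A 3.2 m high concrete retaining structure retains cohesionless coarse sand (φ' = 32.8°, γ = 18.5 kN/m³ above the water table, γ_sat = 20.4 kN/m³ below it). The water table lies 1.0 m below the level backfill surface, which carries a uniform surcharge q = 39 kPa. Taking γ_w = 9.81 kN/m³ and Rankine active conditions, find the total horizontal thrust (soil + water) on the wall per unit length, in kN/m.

83.3 kN/m

K_a = tan²(45° − φ/2) = 0.2973.
γ' = 20.4 − 9.81 = 10.59 kN/m³. h₂ = H − d_w = 2.2 m.
σ'_h: at surface K_a·q = 11.59; at WT K_a(q+γd_w) = 17.09; at base K_a(q+γd_w+γ'h₂) = 24.02 kPa.
P₁ = ½(11.59+17.09)×1.0 = 14.34; P₂ = ½(17.09+24.02)×2.2 = 45.22; P_w = ½γ_w h₂² = 23.74.
Total = 14.34+45.22+23.74 = 83.30 kN/m.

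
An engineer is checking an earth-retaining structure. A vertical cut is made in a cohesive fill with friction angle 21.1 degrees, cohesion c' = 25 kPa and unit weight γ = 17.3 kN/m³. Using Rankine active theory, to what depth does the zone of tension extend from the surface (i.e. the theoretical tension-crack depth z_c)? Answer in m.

K_a = tan²(45° − 21.1°/2) = 0.4706; √K_a = 0.6860.
The active pressure is zero where K_a γ z = 2c√K_a, so z_c = 2c/(γ√K_a) = 2×25/(17.3×0.6860) = 4.213 m.

4.21 m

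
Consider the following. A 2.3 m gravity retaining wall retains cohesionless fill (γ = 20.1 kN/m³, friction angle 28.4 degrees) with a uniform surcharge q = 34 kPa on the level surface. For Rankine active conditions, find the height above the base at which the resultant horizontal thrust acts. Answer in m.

K_a = 0.3554.
Triangular part P₁ = ½K_aγH² = 18.89 at H/3 = 0.7667 m; rectangular part P₂ = K_a q H = 27.79 at H/2 = 1.150 m.
ȳ = (P₁·0.7667 + P₂·1.150)/(P₁+P₂) = 0.9949 m.

0.995 m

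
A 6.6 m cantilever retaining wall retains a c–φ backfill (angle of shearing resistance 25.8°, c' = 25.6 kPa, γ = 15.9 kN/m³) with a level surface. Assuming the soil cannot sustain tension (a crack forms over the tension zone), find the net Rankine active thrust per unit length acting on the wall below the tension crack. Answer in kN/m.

6.73 kN/m

K_a = 0.3935; √K_a = 0.6273.
Tension-crack depth z_c = 2c/(γ√K_a) = 2×25.6/(15.9×0.6273) = 5.133 m.
σ_a at base = K_a γ H − 2c√K_a = 0.3935×15.9×6.6 − 2×25.6×0.6273 = 9.177 kPa.
P_a = ½ × 9.177 × (H − z_c) = 0.5×9.177×1.467 = 6.730 kN/m.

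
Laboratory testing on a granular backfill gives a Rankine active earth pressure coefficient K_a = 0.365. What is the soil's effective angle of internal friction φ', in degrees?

27.7°

K_a = tan²(45° − φ/2) ⇒ 45° − φ/2 = arctan(√0.365) = 31.14°.
φ = 2(45° − 31.14°) = 27.72°.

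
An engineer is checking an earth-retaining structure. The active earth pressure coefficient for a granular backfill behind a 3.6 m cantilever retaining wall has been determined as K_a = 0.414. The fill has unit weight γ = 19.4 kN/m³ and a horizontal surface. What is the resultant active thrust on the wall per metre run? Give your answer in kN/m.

P = ½ K_a γ H² = 0.5 × 0.414 × 19.4 × 3.6² = 52.04 kN/m.

52.0 kN/m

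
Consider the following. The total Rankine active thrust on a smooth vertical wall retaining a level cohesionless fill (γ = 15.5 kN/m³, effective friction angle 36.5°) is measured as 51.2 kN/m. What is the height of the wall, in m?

5.10 m

K_a = 0.2541. P_a = ½ K_a γ H² ⇒ H = √(2P_a/(K_a γ)).
H = √(2×51.2/(0.2541×15.5)) = 5.099 m.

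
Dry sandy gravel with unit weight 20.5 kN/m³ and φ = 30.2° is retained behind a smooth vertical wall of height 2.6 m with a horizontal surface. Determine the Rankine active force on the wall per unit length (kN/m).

K_a = tan²(45° − φ/2) = 0.3307.
P_a = ½ K_a γ H² = 0.5 × 0.3307 × 20.5 × 2.6² = 22.91 kN/m.

22.9 kN/m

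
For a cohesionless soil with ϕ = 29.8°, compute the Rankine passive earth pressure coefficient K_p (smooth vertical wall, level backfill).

2.98

K_p = (1 + sin φ)/(1 − sin φ) = tan²(45° + 29.8°/2) = 2.976.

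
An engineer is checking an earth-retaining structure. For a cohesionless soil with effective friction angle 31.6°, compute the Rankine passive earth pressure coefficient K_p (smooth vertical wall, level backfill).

3.20

K_p = (1 + sin φ)/(1 − sin φ) = tan²(45° + 31.6°/2) = 3.202.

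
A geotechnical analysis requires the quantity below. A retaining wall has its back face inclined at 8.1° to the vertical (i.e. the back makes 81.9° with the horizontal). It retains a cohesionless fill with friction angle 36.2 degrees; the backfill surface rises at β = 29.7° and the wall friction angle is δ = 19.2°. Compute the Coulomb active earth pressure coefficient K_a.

K_a = sin²(α+φ) / [sin²α · sin(α−δ) · (1 + √{sin(φ+δ)sin(φ−β) / (sin(α−δ)sin(α+β))})²].
With α = 81.9°, φ = 36.2°, δ = 19.2°, β = 29.7°: K_a = 0.5007.

0.501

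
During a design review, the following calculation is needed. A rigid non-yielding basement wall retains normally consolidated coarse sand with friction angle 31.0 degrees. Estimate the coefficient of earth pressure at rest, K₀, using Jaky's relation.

K₀ = 1 − sin φ' = 1 − sin 31.0° = 0.4850.

0.485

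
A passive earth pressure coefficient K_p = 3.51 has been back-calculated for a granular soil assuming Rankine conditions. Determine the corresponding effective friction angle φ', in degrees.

33.8°

K_p = (1+sin φ)/(1−sin φ) ⇒ sin φ = (K_p − 1)/(K_p + 1) = 0.5565.
φ = arcsin(0.5565) = 33.82°.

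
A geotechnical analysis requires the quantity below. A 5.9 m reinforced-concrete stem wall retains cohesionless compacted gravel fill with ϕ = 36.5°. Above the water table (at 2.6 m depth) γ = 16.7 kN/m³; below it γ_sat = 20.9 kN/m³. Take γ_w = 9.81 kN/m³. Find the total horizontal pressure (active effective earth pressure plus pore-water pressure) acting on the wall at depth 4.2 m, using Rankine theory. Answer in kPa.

31.2 kPa

K_a = (1 − sin φ)/(1 + sin φ) = 0.2541.
γ' = 20.9 − 9.81 = 11.09 kN/m³.
Effective vertical stress at 4.2 m: σ'_v = 16.7×2.6 + 11.09×1.60 = 61.16 kPa.
σ'_h = K_a σ'_v = 0.2541 × 61.16 = 15.54 kPa; u = γ_w × 1.60 = 15.70 kPa.
Total σ_h = 15.54 + 15.70 = 31.24 kPa.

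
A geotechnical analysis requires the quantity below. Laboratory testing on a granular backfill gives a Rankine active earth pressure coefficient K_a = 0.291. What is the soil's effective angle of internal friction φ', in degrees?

K_a = tan²(45° − φ/2) ⇒ 45° − φ/2 = arctan(√0.291) = 28.34°.
φ = 2(45° − 28.34°) = 33.31°.

33.3°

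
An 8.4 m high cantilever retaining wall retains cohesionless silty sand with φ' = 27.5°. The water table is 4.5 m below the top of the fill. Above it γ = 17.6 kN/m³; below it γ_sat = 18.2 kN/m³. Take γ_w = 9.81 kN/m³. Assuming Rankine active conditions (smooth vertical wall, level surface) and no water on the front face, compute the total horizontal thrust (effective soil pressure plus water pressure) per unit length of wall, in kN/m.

K_a = tan²(45° − φ/2) = 0.3682.
γ' = 18.2 − 9.81 = 8.390 kN/m³. Depth below WT = 3.9 m.
σ'_h at WT = K_a γ d_w = 29.16 kPa; at base = 29.16 + K_a γ' × 3.9 = 41.21 kPa.
P₁ (0–4.5 m) = ½×29.16×4.5 = 65.62. P₂ (4.5–8.4 m) = ½(29.16+41.21)×3.9 = 137.2.
P_w = ½ γ_w h₂² = 0.5×9.81×3.9² = 74.61. Total = 65.62+137.2+74.61 = 277.5 kN/m.

277 kN/m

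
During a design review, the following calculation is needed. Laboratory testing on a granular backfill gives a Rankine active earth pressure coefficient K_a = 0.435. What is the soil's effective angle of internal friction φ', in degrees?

K_a = tan²(45° − φ/2) ⇒ 45° − φ/2 = arctan(√0.435) = 33.41°.
φ = 2(45° − 33.41°) = 23.19°.

23.2°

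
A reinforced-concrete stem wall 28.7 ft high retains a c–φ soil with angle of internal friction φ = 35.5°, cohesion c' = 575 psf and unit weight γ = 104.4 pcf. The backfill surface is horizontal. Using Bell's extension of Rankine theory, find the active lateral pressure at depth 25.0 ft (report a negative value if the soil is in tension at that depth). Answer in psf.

K_a = (1 − sin φ)/(1 + sin φ) = 0.2653.
σ_a = K_a γ z − 2c√K_a = 0.2653×104.4×25.0 − 2×575×0.5150 = 100.0 psf.

100 psf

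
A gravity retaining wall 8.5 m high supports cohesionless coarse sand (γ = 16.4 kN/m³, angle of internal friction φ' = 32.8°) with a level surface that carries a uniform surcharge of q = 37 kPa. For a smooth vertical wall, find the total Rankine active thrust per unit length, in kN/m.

K_a = tan²(45° − φ/2) = 0.2973.
Soil triangle: ½ K_a γ H² = 0.5×0.2973×16.4×8.5² = 176.1 kN/m.
Surcharge rectangle: K_a q H = 0.2973×37×8.5 = 93.49 kN/m.
Total = 176.1 + 93.49 = 269.6 kN/m.

270 kN/m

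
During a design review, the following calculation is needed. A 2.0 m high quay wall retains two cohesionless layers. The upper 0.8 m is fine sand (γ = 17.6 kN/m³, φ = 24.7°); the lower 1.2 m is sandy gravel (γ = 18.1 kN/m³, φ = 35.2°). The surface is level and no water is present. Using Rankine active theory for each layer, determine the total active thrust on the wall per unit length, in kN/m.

K_a1 = tan²(45°−24.7°/2) = 0.4106; K_a2 = tan²(45°−35.2°/2) = 0.2687.
Layer 1: σ at base = K_a1 γ₁ h₁ = 5.781 kPa; P₁ = ½×5.781×0.8 = 2.312.
Layer 2: σ_v at top = γ₁h₁ = 14.08; σ_h top = K_a2×14.08 = 3.783; σ_h base = K_a2×(14.08+18.1×1.2) = 9.619.
P₂ = ½(3.783+9.619)×1.2 = 8.041. Total P_a = 2.312+8.041 = 10.35 kN/m.

10.4 kN/m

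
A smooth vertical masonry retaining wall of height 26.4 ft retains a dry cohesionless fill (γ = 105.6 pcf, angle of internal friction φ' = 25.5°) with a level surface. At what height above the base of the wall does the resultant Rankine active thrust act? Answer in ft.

K_a = 0.3981.
The pressure distribution is triangular, so the resultant acts at H/3 above the base = 26.4/3 = 8.800 ft.

8.80 ft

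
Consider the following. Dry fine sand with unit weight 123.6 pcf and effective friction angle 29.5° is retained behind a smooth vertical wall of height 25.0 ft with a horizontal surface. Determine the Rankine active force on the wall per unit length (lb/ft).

13100 lb/ft

K_a = tan²(45° − φ/2) = 0.3401.
P_a = ½ K_a γ H² = 0.5 × 0.3401 × 123.6 × 25.0² = 13140 lb/ft.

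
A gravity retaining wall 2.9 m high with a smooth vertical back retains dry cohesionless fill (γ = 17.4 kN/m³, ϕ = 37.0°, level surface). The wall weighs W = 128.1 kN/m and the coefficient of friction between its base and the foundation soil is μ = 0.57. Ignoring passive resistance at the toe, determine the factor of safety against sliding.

4.01

K_a = tan²(45° − 37.0°/2) = 0.2486.
P_a = ½K_aγH² = 0.5×0.2486×17.4×2.9² = 18.19 kN/m, acting at H/3 = 0.9667 m above the base.
FS_sliding = μW / P_a = 0.57×128.1 / 18.19 = 4.015.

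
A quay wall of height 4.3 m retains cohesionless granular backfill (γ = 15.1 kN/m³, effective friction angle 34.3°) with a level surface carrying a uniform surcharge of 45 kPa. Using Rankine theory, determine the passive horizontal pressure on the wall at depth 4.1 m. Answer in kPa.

383 kPa

K_p = (1 + sin φ)/(1 − sin φ) = 3.582.
σ_v = γz + q = 15.1 × 4.1 + 45 = 106.9 kPa.
σ_h = K_p σ_v = 3.582 × 106.9 = 383.0 kPa.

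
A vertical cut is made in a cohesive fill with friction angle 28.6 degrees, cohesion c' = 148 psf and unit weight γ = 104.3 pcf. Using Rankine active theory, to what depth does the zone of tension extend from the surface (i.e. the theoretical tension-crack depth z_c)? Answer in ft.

4.78 ft

K_a = tan²(45° − 28.6°/2) = 0.3525; √K_a = 0.5938.
The active pressure is zero where K_a γ z = 2c√K_a, so z_c = 2c/(γ√K_a) = 2×148/(104.3×0.5938) = 4.780 ft.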